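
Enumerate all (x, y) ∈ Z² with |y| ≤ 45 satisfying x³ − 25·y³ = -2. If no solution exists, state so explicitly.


The equation is x³ - 25y³ = -2. For fixed y, x³ = 25·y³ − 2, so a solution requires the RHS to be a perfect cube.
Strategy: iterate y from -45 to 45, compute RHS = 25·y³ − 2, and check whether it is a (positive or negative) perfect cube.
Check small values of y:
  y = 0: RHS = -2 is not a perfect cube.
  y = 1: RHS = 23 is not a perfect cube.
  y = -1: RHS = -27 = (-3)³ ⇒ x = -3 works.
  y = 2: RHS = 198 is not a perfect cube.
  y = -2: RHS = -202 is not a perfect cube.
  y = 3: RHS = 673 is not a perfect cube.
  y = -3: RHS = -677 is not a perfect cube.
Continuing the search up to |y| = 45 finds no further solutions beyond those listed.
Collected solutions: (-3, -1).

Solutions (with |y| ≤ 45): (-3, -1).


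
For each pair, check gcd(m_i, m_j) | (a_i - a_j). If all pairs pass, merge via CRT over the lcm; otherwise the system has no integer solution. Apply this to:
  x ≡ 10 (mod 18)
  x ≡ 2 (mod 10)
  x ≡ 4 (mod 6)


Moduli 18, 10, 6 are not pairwise coprime, so CRT works modulo lcm(m_i) when all pairwise compatibility conditions hold.
Pairwise compatibility: gcd(m_i, m_j) must divide a_i - a_j for every pair.
Merge one congruence at a time:
  Start: x ≡ 10 (mod 18).
  Combine with x ≡ 2 (mod 10): gcd(18, 10) = 2; 2 - 10 = -8, which IS divisible by 2, so compatible.
    Write x = 10 + 18·t and substitute into x ≡ 2 (mod 10): 18·t ≡ 2 − 10 = -8 (mod 10).
    Divide the congruence (and modulus) by g = 2: 9·t ≡ -4 (mod 5).
    Reduce coefficients mod 5: 4·t ≡ 1 (mod 5).
    The inverse of 4 mod 5 is 4 (since 4·4 = 16 = 3·5 + 1), so t ≡ 4·1 = 4 ≡ 4 (mod 5).
    Then x = 10 + 18·4 = 82, valid modulo lcm(18, 10) = 90: x ≡ 82 (mod 90).
  Combine with x ≡ 4 (mod 6): gcd(90, 6) = 6; 4 - 82 = -78, which IS divisible by 6, so compatible.
    Write x = 82 + 90·t and substitute into x ≡ 4 (mod 6): 90·t ≡ 4 − 82 = -78 (mod 6).
    Divide the congruence (and modulus) by g = 6: 15·t ≡ -13 (mod 1).
    Modulo 1 every t works; take t = 0.
    Then x = 82 + 90·0 = 82, valid modulo lcm(90, 6) = 90: x ≡ 82 (mod 90).
Verify: 82 mod 18 = 10, 82 mod 10 = 2, 82 mod 6 = 4.

x ≡ 82 (mod 90).


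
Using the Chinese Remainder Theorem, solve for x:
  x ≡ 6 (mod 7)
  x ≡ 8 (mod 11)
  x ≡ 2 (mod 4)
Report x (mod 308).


Moduli 7, 11, 4 are pairwise coprime; by CRT there is a unique solution modulo M = 7 · 11 · 4 = 308.
Solve pairwise, accumulating the modulus:
  Start with x ≡ 6 (mod 7).
  Combine with x ≡ 8 (mod 11): since gcd(7, 11) = 1, we get a unique residue mod 77.
    Write x = 6 + 7·t and substitute into x ≡ 8 (mod 11): 7·t ≡ 8 − 6 = 2 (mod 11).
    The inverse of 7 mod 11 is 8 (since 7·8 = 56 = 5·11 + 1), so t ≡ 8·2 = 16 ≡ 5 (mod 11).
    Then x = 6 + 7·5 = 41, valid modulo lcm(7, 11) = 77: x ≡ 41 (mod 77).
  Combine with x ≡ 2 (mod 4): since gcd(77, 4) = 1, we get a unique residue mod 308.
    Write x = 41 + 77·t and substitute into x ≡ 2 (mod 4): 77·t ≡ 2 − 41 = -39 (mod 4).
    Reduce coefficients mod 4: 1·t ≡ 1 (mod 4).
    So t ≡ 1 (mod 4).
    Then x = 41 + 77·1 = 118, valid modulo lcm(77, 4) = 308: x ≡ 118 (mod 308).
Verify: 118 mod 7 = 6 ✓, 118 mod 11 = 8 ✓, 118 mod 4 = 2 ✓.

x ≡ 118 (mod 308).


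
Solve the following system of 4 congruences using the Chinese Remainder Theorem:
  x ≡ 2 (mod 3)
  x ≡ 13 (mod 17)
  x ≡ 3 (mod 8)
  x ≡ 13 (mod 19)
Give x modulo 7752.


Product of moduli M = 3 · 17 · 8 · 19 = 7752.
Merge one congruence at a time:
  Start: x ≡ 2 (mod 3).
  Combine with x ≡ 13 (mod 17); new modulus lcm = 51.
    Write x = 2 + 3·t and substitute into x ≡ 13 (mod 17): 3·t ≡ 13 − 2 = 11 (mod 17).
    The inverse of 3 mod 17 is 6 (since 3·6 = 18 = 1·17 + 1), so t ≡ 6·11 = 66 ≡ 15 (mod 17).
    Then x = 2 + 3·15 = 47, valid modulo lcm(3, 17) = 51: x ≡ 47 (mod 51).
  Combine with x ≡ 3 (mod 8); new modulus lcm = 408.
    Write x = 47 + 51·t and substitute into x ≡ 3 (mod 8): 51·t ≡ 3 − 47 = -44 (mod 8).
    Reduce coefficients mod 8: 3·t ≡ 4 (mod 8).
    The inverse of 3 mod 8 is 3 (since 3·3 = 9 = 1·8 + 1), so t ≡ 3·4 = 12 ≡ 4 (mod 8).
    Then x = 47 + 51·4 = 251, valid modulo lcm(51, 8) = 408: x ≡ 251 (mod 408).
  Combine with x ≡ 13 (mod 19); new modulus lcm = 7752.
    Write x = 251 + 408·t and substitute into x ≡ 13 (mod 19): 408·t ≡ 13 − 251 = -238 (mod 19).
    Reduce coefficients mod 19: 9·t ≡ 9 (mod 19).
    The inverse of 9 mod 19 is 17 (since 9·17 = 153 = 8·19 + 1), so t ≡ 17·9 = 153 ≡ 1 (mod 19).
    Then x = 251 + 408·1 = 659, valid modulo lcm(408, 19) = 7752: x ≡ 659 (mod 7752).
Verify against each original: 659 mod 3 = 2, 659 mod 17 = 13, 659 mod 8 = 3, 659 mod 19 = 13.

x ≡ 659 (mod 7752).


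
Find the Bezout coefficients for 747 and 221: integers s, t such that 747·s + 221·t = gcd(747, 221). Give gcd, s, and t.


Euclidean algorithm on (747, 221) — divide until remainder is 0:
  747 = 3 · 221 + 84
  221 = 2 · 84 + 53
  84 = 1 · 53 + 31
  53 = 1 · 31 + 22
  31 = 1 · 22 + 9
  22 = 2 · 9 + 4
  9 = 2 · 4 + 1
  4 = 4 · 1 + 0
gcd(747, 221) = 1.
Track Bezout coefficients alongside the remainders: start with r₀ = 747 = a·1 + b·0 (s = 1, t = 0) and r₁ = 221 = a·0 + b·1 (s = 0, t = 1); each new remainder r_{k+1} = r_{k-1} − q_k·r_k inherits s_{k+1} = s_{k-1} − q_k·s_k, t_{k+1} = t_{k-1} − q_k·t_k, so r_k = a·s_k + b·t_k at every step:
  q = 3: r = 84, s = 1 − 3·0 = 1, t = 0 − 3·1 = -3  (check: 747·1 + 221·(-3) = 84)
  q = 2: r = 53, s = 0 − 2·1 = -2, t = 1 − 2·(-3) = 7  (check: 747·(-2) + 221·7 = 53)
  q = 1: r = 31, s = 1 − 1·(-2) = 3, t = -3 − 1·7 = -10  (check: 747·3 + 221·(-10) = 31)
  q = 1: r = 22, s = -2 − 1·3 = -5, t = 7 − 1·(-10) = 17  (check: 747·(-5) + 221·17 = 22)
  q = 1: r = 9, s = 3 − 1·(-5) = 8, t = -10 − 1·17 = -27  (check: 747·8 + 221·(-27) = 9)
  q = 2: r = 4, s = -5 − 2·8 = -21, t = 17 − 2·(-27) = 71  (check: 747·(-21) + 221·71 = 4)
  q = 2: r = 1, s = 8 − 2·(-21) = 50, t = -27 − 2·71 = -169  (check: 747·50 + 221·(-169) = 1)
The row with r = 1 (the gcd) gives the Bezout coefficients s = 50, t = -169.
Result: 747 · (50) + 221 · (-169) = 1.

gcd(747, 221) = 1; s = 50, t = -169 (check: 747·50 + 221·(-169) = 1).


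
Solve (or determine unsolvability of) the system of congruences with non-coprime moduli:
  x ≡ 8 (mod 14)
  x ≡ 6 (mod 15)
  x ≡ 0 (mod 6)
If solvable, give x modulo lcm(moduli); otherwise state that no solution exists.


Moduli 14, 15, 6 are not pairwise coprime, so CRT works modulo lcm(m_i) when all pairwise compatibility conditions hold.
Pairwise compatibility: gcd(m_i, m_j) must divide a_i - a_j for every pair.
Merge one congruence at a time:
  Start: x ≡ 8 (mod 14).
  Combine with x ≡ 6 (mod 15): gcd(14, 15) = 1; 6 - 8 = -2, which IS divisible by 1, so compatible.
    Write x = 8 + 14·t and substitute into x ≡ 6 (mod 15): 14·t ≡ 6 − 8 = -2 (mod 15).
    Reduce coefficients mod 15: 14·t ≡ 13 (mod 15).
    The inverse of 14 mod 15 is 14 (since 14·14 = 196 = 13·15 + 1), so t ≡ 14·13 = 182 ≡ 2 (mod 15).
    Then x = 8 + 14·2 = 36, valid modulo lcm(14, 15) = 210: x ≡ 36 (mod 210).
  Combine with x ≡ 0 (mod 6): gcd(210, 6) = 6; 0 - 36 = -36, which IS divisible by 6, so compatible.
    Write x = 36 + 210·t and substitute into x ≡ 0 (mod 6): 210·t ≡ 0 − 36 = -36 (mod 6).
    Divide the congruence (and modulus) by g = 6: 35·t ≡ -6 (mod 1).
    Modulo 1 every t works; take t = 0.
    Then x = 36 + 210·0 = 36, valid modulo lcm(210, 6) = 210: x ≡ 36 (mod 210).
Verify: 36 mod 14 = 8, 36 mod 15 = 6, 36 mod 6 = 0.

x ≡ 36 (mod 210).


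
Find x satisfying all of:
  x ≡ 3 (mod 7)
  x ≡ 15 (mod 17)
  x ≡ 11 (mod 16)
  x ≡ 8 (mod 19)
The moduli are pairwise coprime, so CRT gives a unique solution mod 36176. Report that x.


Product of moduli M = 7 · 17 · 16 · 19 = 36176.
Merge one congruence at a time:
  Start: x ≡ 3 (mod 7).
  Combine with x ≡ 15 (mod 17); new modulus lcm = 119.
    Write x = 3 + 7·t and substitute into x ≡ 15 (mod 17): 7·t ≡ 15 − 3 = 12 (mod 17).
    The inverse of 7 mod 17 is 5 (since 7·5 = 35 = 2·17 + 1), so t ≡ 5·12 = 60 ≡ 9 (mod 17).
    Then x = 3 + 7·9 = 66, valid modulo lcm(7, 17) = 119: x ≡ 66 (mod 119).
  Combine with x ≡ 11 (mod 16); new modulus lcm = 1904.
    Write x = 66 + 119·t and substitute into x ≡ 11 (mod 16): 119·t ≡ 11 − 66 = -55 (mod 16).
    Reduce coefficients mod 16: 7·t ≡ 9 (mod 16).
    The inverse of 7 mod 16 is 7 (since 7·7 = 49 = 3·16 + 1), so t ≡ 7·9 = 63 ≡ 15 (mod 16).
    Then x = 66 + 119·15 = 1851, valid modulo lcm(119, 16) = 1904: x ≡ 1851 (mod 1904).
  Combine with x ≡ 8 (mod 19); new modulus lcm = 36176.
    Write x = 1851 + 1904·t and substitute into x ≡ 8 (mod 19): 1904·t ≡ 8 − 1851 = -1843 (mod 19).
    Reduce coefficients mod 19: 4·t ≡ 0 (mod 19).
    The inverse of 4 mod 19 is 5 (since 4·5 = 20 = 1·19 + 1), so t ≡ 5·0 = 0 ≡ 0 (mod 19).
    Then x = 1851 + 1904·0 = 1851, valid modulo lcm(1904, 19) = 36176: x ≡ 1851 (mod 36176).
Verify against each original: 1851 mod 7 = 3, 1851 mod 17 = 15, 1851 mod 16 = 11, 1851 mod 19 = 8.

x ≡ 1851 (mod 36176).


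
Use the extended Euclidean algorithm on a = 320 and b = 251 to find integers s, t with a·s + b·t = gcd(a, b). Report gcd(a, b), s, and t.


Euclidean algorithm on (320, 251) — divide until remainder is 0:
  320 = 1 · 251 + 69
  251 = 3 · 69 + 44
  69 = 1 · 44 + 25
  44 = 1 · 25 + 19
  25 = 1 · 19 + 6
  19 = 3 · 6 + 1
  6 = 6 · 1 + 0
gcd(320, 251) = 1.
Track Bezout coefficients alongside the remainders: start with r₀ = 320 = a·1 + b·0 (s = 1, t = 0) and r₁ = 251 = a·0 + b·1 (s = 0, t = 1); each new remainder r_{k+1} = r_{k-1} − q_k·r_k inherits s_{k+1} = s_{k-1} − q_k·s_k, t_{k+1} = t_{k-1} − q_k·t_k, so r_k = a·s_k + b·t_k at every step:
  q = 1: r = 69, s = 1 − 1·0 = 1, t = 0 − 1·1 = -1  (check: 320·1 + 251·(-1) = 69)
  q = 3: r = 44, s = 0 − 3·1 = -3, t = 1 − 3·(-1) = 4  (check: 320·(-3) + 251·4 = 44)
  q = 1: r = 25, s = 1 − 1·(-3) = 4, t = -1 − 1·4 = -5  (check: 320·4 + 251·(-5) = 25)
  q = 1: r = 19, s = -3 − 1·4 = -7, t = 4 − 1·(-5) = 9  (check: 320·(-7) + 251·9 = 19)
  q = 1: r = 6, s = 4 − 1·(-7) = 11, t = -5 − 1·9 = -14  (check: 320·11 + 251·(-14) = 6)
  q = 3: r = 1, s = -7 − 3·11 = -40, t = 9 − 3·(-14) = 51  (check: 320·(-40) + 251·51 = 1)
The row with r = 1 (the gcd) gives the Bezout coefficients s = -40, t = 51.
Result: 320 · (-40) + 251 · (51) = 1.

gcd(320, 251) = 1; s = -40, t = 51 (check: 320·(-40) + 251·51 = 1).


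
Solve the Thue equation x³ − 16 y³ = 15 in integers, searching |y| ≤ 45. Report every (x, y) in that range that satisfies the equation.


The equation is x³ - 16y³ = 15. For fixed y, x³ = 16·y³ + 15, so a solution requires the RHS to be a perfect cube.
Strategy: iterate y from -45 to 45, compute RHS = 16·y³ + 15, and check whether it is a (positive or negative) perfect cube.
Check small values of y:
  y = 0: RHS = 15 is not a perfect cube.
  y = 1: RHS = 31 is not a perfect cube.
  y = -1: RHS = -1 = (-1)³ ⇒ x = -1 works.
  y = 2: RHS = 143 is not a perfect cube.
  y = -2: RHS = -113 is not a perfect cube.
  y = 3: RHS = 447 is not a perfect cube.
  y = -3: RHS = -417 is not a perfect cube.
Continuing the search up to |y| = 45 finds no further solutions beyond those listed.
Collected solutions: (-1, -1).

Solutions (with |y| ≤ 45): (-1, -1).


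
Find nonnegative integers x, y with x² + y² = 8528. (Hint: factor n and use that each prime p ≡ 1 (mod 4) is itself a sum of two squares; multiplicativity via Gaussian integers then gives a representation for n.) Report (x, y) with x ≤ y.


Step 1: Factor n = 8528 = 2^4 · 13 · 41.
Step 2: Check the mod-4 condition on each prime factor: 2 = 2 (special); 13 ≡ 1 (mod 4), exponent 1; 41 ≡ 1 (mod 4), exponent 1.
All primes ≡ 3 (mod 4) appear to even exponent (or don't appear), so by the two-squares theorem n IS expressible as a sum of two squares.
Step 3: Build a representation. Group n = k² · m with k = 4 and m = 13 · 41 = 533 (a product of primes ≡ 1 (mod 4)); a representation of m scales to one of n via (k·x)² + (k·y)² = k²(x² + y²). Each prime p ≡ 1 (mod 4) is itself a sum of two squares; find a² by testing p − a² for a perfect square:
  13: 13 − 1² = 12, 13 − 2² = 9 = 3² ⇒ 13 = 2² + 3².
  41: 41 − 1² = 40, 41 − 2² = 37, 41 − 3² = 32, 41 − 4² = 25 = 5² ⇒ 41 = 4² + 5².
  Combine using the Brahmagupta–Fibonacci identity (a² + b²)(c² + d²) = (ac − bd)² + (ad + bc)² = (ac + bd)² + (ad − bc)²:
  13 · 41 = 533: from (2² + 3²)(4² + 5²), take (2·4 − 3·5, 2·5 + 3·4) = (8 − 15, 10 + 12) = (-7, 22); dropping signs (only squares matter) gives (7, 22); check 7² + 22² = 49 + 484 = 533 ✓.
  Scale by k = 4: (4·7, 4·22) = (28, 88).
Step 4: Order so x ≤ y and verify: 28² + 88² = 784 + 7744 = 8528 = n. ✓

n = 8528 = 28² + 88² (one valid representation with x ≤ y).


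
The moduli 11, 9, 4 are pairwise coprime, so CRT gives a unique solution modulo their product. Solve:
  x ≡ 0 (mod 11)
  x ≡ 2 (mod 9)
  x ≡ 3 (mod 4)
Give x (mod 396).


Moduli 11, 9, 4 are pairwise coprime; by CRT there is a unique solution modulo M = 11 · 9 · 4 = 396.
Solve pairwise, accumulating the modulus:
  Start with x ≡ 0 (mod 11).
  Combine with x ≡ 2 (mod 9): since gcd(11, 9) = 1, we get a unique residue mod 99.
    Write x = 0 + 11·t and substitute into x ≡ 2 (mod 9): 11·t ≡ 2 − 0 = 2 (mod 9).
    Reduce coefficients mod 9: 2·t ≡ 2 (mod 9).
    The inverse of 2 mod 9 is 5 (since 2·5 = 10 = 1·9 + 1), so t ≡ 5·2 = 10 ≡ 1 (mod 9).
    Then x = 0 + 11·1 = 11, valid modulo lcm(11, 9) = 99: x ≡ 11 (mod 99).
  Combine with x ≡ 3 (mod 4): since gcd(99, 4) = 1, we get a unique residue mod 396.
    Write x = 11 + 99·t and substitute into x ≡ 3 (mod 4): 99·t ≡ 3 − 11 = -8 (mod 4).
    Reduce coefficients mod 4: 3·t ≡ 0 (mod 4).
    The inverse of 3 mod 4 is 3 (since 3·3 = 9 = 2·4 + 1), so t ≡ 3·0 = 0 ≡ 0 (mod 4).
    Then x = 11 + 99·0 = 11, valid modulo lcm(99, 4) = 396: x ≡ 11 (mod 396).
Verify: 11 mod 11 = 0 ✓, 11 mod 9 = 2 ✓, 11 mod 4 = 3 ✓.

x ≡ 11 (mod 396).


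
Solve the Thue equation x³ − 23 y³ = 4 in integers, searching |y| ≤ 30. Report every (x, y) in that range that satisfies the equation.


The equation is x³ - 23y³ = 4. For fixed y, x³ = 23·y³ + 4, so a solution requires the RHS to be a perfect cube.
Strategy: iterate y from -30 to 30, compute RHS = 23·y³ + 4, and check whether it is a (positive or negative) perfect cube.
Check small values of y:
  y = 0: RHS = 4 is not a perfect cube.
  y = 1: RHS = 27 = (3)³ ⇒ x = 3 works.
  y = -1: RHS = -19 is not a perfect cube.
  y = 2: RHS = 188 is not a perfect cube.
  y = -2: RHS = -180 is not a perfect cube.
  y = 3: RHS = 625 is not a perfect cube.
  y = -3: RHS = -617 is not a perfect cube.
Continuing the search up to |y| = 30 finds no further solutions beyond those listed.
Collected solutions: (3, 1).

Solutions (with |y| ≤ 30): (3, 1).


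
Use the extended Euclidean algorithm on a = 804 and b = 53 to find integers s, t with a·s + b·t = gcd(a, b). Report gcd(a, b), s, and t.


Euclidean algorithm on (804, 53) — divide until remainder is 0:
  804 = 15 · 53 + 9
  53 = 5 · 9 + 8
  9 = 1 · 8 + 1
  8 = 8 · 1 + 0
gcd(804, 53) = 1.
Track Bezout coefficients alongside the remainders: start with r₀ = 804 = a·1 + b·0 (s = 1, t = 0) and r₁ = 53 = a·0 + b·1 (s = 0, t = 1); each new remainder r_{k+1} = r_{k-1} − q_k·r_k inherits s_{k+1} = s_{k-1} − q_k·s_k, t_{k+1} = t_{k-1} − q_k·t_k, so r_k = a·s_k + b·t_k at every step:
  q = 15: r = 9, s = 1 − 15·0 = 1, t = 0 − 15·1 = -15  (check: 804·1 + 53·(-15) = 9)
  q = 5: r = 8, s = 0 − 5·1 = -5, t = 1 − 5·(-15) = 76  (check: 804·(-5) + 53·76 = 8)
  q = 1: r = 1, s = 1 − 1·(-5) = 6, t = -15 − 1·76 = -91  (check: 804·6 + 53·(-91) = 1)
The row with r = 1 (the gcd) gives the Bezout coefficients s = 6, t = -91.
Result: 804 · (6) + 53 · (-91) = 1.

gcd(804, 53) = 1; s = 6, t = -91 (check: 804·6 + 53·(-91) = 1).


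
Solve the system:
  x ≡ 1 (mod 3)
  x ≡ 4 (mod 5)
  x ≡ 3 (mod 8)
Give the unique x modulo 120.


Moduli 3, 5, 8 are pairwise coprime; by CRT there is a unique solution modulo M = 3 · 5 · 8 = 120.
Solve pairwise, accumulating the modulus:
  Start with x ≡ 1 (mod 3).
  Combine with x ≡ 4 (mod 5): since gcd(3, 5) = 1, we get a unique residue mod 15.
    Write x = 1 + 3·t and substitute into x ≡ 4 (mod 5): 3·t ≡ 4 − 1 = 3 (mod 5).
    The inverse of 3 mod 5 is 2 (since 3·2 = 6 = 1·5 + 1), so t ≡ 2·3 = 6 ≡ 1 (mod 5).
    Then x = 1 + 3·1 = 4, valid modulo lcm(3, 5) = 15: x ≡ 4 (mod 15).
  Combine with x ≡ 3 (mod 8): since gcd(15, 8) = 1, we get a unique residue mod 120.
    Write x = 4 + 15·t and substitute into x ≡ 3 (mod 8): 15·t ≡ 3 − 4 = -1 (mod 8).
    Reduce coefficients mod 8: 7·t ≡ 7 (mod 8).
    The inverse of 7 mod 8 is 7 (since 7·7 = 49 = 6·8 + 1), so t ≡ 7·7 = 49 ≡ 1 (mod 8).
    Then x = 4 + 15·1 = 19, valid modulo lcm(15, 8) = 120: x ≡ 19 (mod 120).
Verify: 19 mod 3 = 1 ✓, 19 mod 5 = 4 ✓, 19 mod 8 = 3 ✓.

x ≡ 19 (mod 120).


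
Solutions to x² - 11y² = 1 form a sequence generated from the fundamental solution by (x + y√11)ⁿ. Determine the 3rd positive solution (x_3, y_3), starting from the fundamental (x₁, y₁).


Step 1: Find the fundamental solution (x₁, y₁) of x² - 11y² = 1.
  Expand √11 as a continued fraction. a₀ = ⌊√11⌋ = 3; iterate m_{k+1} = d_k·a_k − m_k, d_{k+1} = (11 − m_{k+1}²)/d_k, a_{k+1} = ⌊(a₀ + m_{k+1})/d_{k+1}⌋ (starting m₀ = 0, d₀ = 1), with convergents p_k = a_k·p_{k-1} + p_{k-2}, q_k = a_k·q_{k-1} + q_{k-2} (p₋₁ = 1, q₋₁ = 0):
  k = 0: a₀ = 3; p₀/q₀ = 3/1; p₀² − 11·q₀² = 9 − 11 = -2.
  k = 1: m = 3, d = 2, a = ⌊(3 + 3)/2⌋ = 3; p/q = (3·3 + 1)/(3·1 + 0) = 10/3; p² − 11·q² = 100 − 99 = 1.
  The first convergent with p² − 11·q² = 1 gives the fundamental solution (x₁, y₁) = (10, 3).
Step 2: Apply the recurrence (x_{n+1}, y_{n+1}) = (x₁x_n + 11y₁y_n, x₁y_n + y₁x_n) repeatedly.
  From (x_1, y_1) = (10, 3): x_2 = 10·10 + 11·3·3 = 199; y_2 = 10·3 + 3·10 = 60.
  From (x_2, y_2) = (199, 60): x_3 = 10·199 + 11·3·60 = 3970; y_3 = 10·60 + 3·199 = 1197.
Step 3: Verify x_3² - 11·y_3² = 15760900 - 15760899 = 1 (should be 1). ✓

(x_1, y_1) = (10, 3); (x_3, y_3) = (3970, 1197).


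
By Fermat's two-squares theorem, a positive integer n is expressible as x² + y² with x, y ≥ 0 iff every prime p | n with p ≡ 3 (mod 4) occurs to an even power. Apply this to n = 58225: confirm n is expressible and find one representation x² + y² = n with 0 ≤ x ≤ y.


Step 1: Factor n = 58225 = 5^2 · 17 · 137.
Step 2: Check the mod-4 condition on each prime factor: 5 ≡ 1 (mod 4), exponent 2; 17 ≡ 1 (mod 4), exponent 1; 137 ≡ 1 (mod 4), exponent 1.
All primes ≡ 3 (mod 4) appear to even exponent (or don't appear), so by the two-squares theorem n IS expressible as a sum of two squares.
Step 3: Build a representation. Group n = k² · m with k = 5 and m = 17 · 137 = 2329 (a product of primes ≡ 1 (mod 4)); a representation of m scales to one of n via (k·x)² + (k·y)² = k²(x² + y²). Each prime p ≡ 1 (mod 4) is itself a sum of two squares; find a² by testing p − a² for a perfect square:
  17: 17 − 1² = 16 = 4² ⇒ 17 = 1² + 4².
  137: 137 − 1² = 136, 137 − 2² = 133, 137 − 3² = 128, 137 − 4² = 121 = 11² ⇒ 137 = 4² + 11².
  Combine using the Brahmagupta–Fibonacci identity (a² + b²)(c² + d²) = (ac − bd)² + (ad + bc)² = (ac + bd)² + (ad − bc)²:
  17 · 137 = 2329: from (1² + 4²)(4² + 11²), take (1·4 − 4·11, 1·11 + 4·4) = (4 − 44, 11 + 16) = (-40, 27); dropping signs (only squares matter) gives (40, 27); check 40² + 27² = 1600 + 729 = 2329 ✓.
  Scale by k = 5: (5·40, 5·27) = (200, 135).
Step 4: Order so x ≤ y and verify: 135² + 200² = 18225 + 40000 = 58225 = n. ✓

n = 58225 = 135² + 200² (one valid representation with x ≤ y).


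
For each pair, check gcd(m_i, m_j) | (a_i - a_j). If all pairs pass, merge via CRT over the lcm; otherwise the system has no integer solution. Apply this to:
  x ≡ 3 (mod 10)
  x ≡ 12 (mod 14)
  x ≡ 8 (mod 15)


Moduli 10, 14, 15 are not pairwise coprime, so CRT works modulo lcm(m_i) when all pairwise compatibility conditions hold.
Pairwise compatibility: gcd(m_i, m_j) must divide a_i - a_j for every pair.
Merge one congruence at a time:
  Start: x ≡ 3 (mod 10).
  Combine with x ≡ 12 (mod 14): gcd(10, 14) = 2, and 12 - 3 = 9 is NOT divisible by 2.
    ⇒ system is inconsistent (no integer solution).

No solution (the system is inconsistent).


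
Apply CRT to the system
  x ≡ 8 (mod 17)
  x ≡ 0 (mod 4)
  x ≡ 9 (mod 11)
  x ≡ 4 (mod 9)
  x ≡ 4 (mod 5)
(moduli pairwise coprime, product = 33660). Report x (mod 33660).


Product of moduli M = 17 · 4 · 11 · 9 · 5 = 33660.
Merge one congruence at a time:
  Start: x ≡ 8 (mod 17).
  Combine with x ≡ 0 (mod 4); new modulus lcm = 68.
    Write x = 8 + 17·t and substitute into x ≡ 0 (mod 4): 17·t ≡ 0 − 8 = -8 (mod 4).
    Reduce coefficients mod 4: 1·t ≡ 0 (mod 4).
    So t ≡ 0 (mod 4).
    Then x = 8 + 17·0 = 8, valid modulo lcm(17, 4) = 68: x ≡ 8 (mod 68).
  Combine with x ≡ 9 (mod 11); new modulus lcm = 748.
    Write x = 8 + 68·t and substitute into x ≡ 9 (mod 11): 68·t ≡ 9 − 8 = 1 (mod 11).
    Reduce coefficients mod 11: 2·t ≡ 1 (mod 11).
    The inverse of 2 mod 11 is 6 (since 2·6 = 12 = 1·11 + 1), so t ≡ 6·1 = 6 ≡ 6 (mod 11).
    Then x = 8 + 68·6 = 416, valid modulo lcm(68, 11) = 748: x ≡ 416 (mod 748).
  Combine with x ≡ 4 (mod 9); new modulus lcm = 6732.
    Write x = 416 + 748·t and substitute into x ≡ 4 (mod 9): 748·t ≡ 4 − 416 = -412 (mod 9).
    Reduce coefficients mod 9: 1·t ≡ 2 (mod 9).
    So t ≡ 2 (mod 9).
    Then x = 416 + 748·2 = 1912, valid modulo lcm(748, 9) = 6732: x ≡ 1912 (mod 6732).
  Combine with x ≡ 4 (mod 5); new modulus lcm = 33660.
    Write x = 1912 + 6732·t and substitute into x ≡ 4 (mod 5): 6732·t ≡ 4 − 1912 = -1908 (mod 5).
    Reduce coefficients mod 5: 2·t ≡ 2 (mod 5).
    The inverse of 2 mod 5 is 3 (since 2·3 = 6 = 1·5 + 1), so t ≡ 3·2 = 6 ≡ 1 (mod 5).
    Then x = 1912 + 6732·1 = 8644, valid modulo lcm(6732, 5) = 33660: x ≡ 8644 (mod 33660).
Verify against each original: 8644 mod 17 = 8, 8644 mod 4 = 0, 8644 mod 11 = 9, 8644 mod 9 = 4, 8644 mod 5 = 4.

x ≡ 8644 (mod 33660).


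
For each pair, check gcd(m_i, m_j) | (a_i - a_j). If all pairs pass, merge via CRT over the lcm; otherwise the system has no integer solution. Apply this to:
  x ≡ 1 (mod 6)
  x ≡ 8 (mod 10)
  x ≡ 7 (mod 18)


Moduli 6, 10, 18 are not pairwise coprime, so CRT works modulo lcm(m_i) when all pairwise compatibility conditions hold.
Pairwise compatibility: gcd(m_i, m_j) must divide a_i - a_j for every pair.
Merge one congruence at a time:
  Start: x ≡ 1 (mod 6).
  Combine with x ≡ 8 (mod 10): gcd(6, 10) = 2, and 8 - 1 = 7 is NOT divisible by 2.
    ⇒ system is inconsistent (no integer solution).

No solution (the system is inconsistent).


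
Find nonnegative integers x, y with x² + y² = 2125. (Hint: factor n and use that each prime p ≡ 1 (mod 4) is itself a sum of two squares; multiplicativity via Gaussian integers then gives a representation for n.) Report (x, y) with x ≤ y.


Step 1: Factor n = 2125 = 5^3 · 17.
Step 2: Check the mod-4 condition on each prime factor: 5 ≡ 1 (mod 4), exponent 3; 17 ≡ 1 (mod 4), exponent 1.
All primes ≡ 3 (mod 4) appear to even exponent (or don't appear), so by the two-squares theorem n IS expressible as a sum of two squares.
Step 3: Build a representation. Group n = k² · m with k = 5 and m = 5 · 17 = 85 (a product of primes ≡ 1 (mod 4)); a representation of m scales to one of n via (k·x)² + (k·y)² = k²(x² + y²). Each prime p ≡ 1 (mod 4) is itself a sum of two squares; find a² by testing p − a² for a perfect square:
  5: 5 − 1² = 4 = 2² ⇒ 5 = 1² + 2².
  17: 17 − 1² = 16 = 4² ⇒ 17 = 1² + 4².
  Combine using the Brahmagupta–Fibonacci identity (a² + b²)(c² + d²) = (ac − bd)² + (ad + bc)² = (ac + bd)² + (ad − bc)²:
  5 · 17 = 85: from (1² + 2²)(1² + 4²), take (1·1 − 2·4, 1·4 + 2·1) = (1 − 8, 4 + 2) = (-7, 6); dropping signs (only squares matter) gives (7, 6); check 7² + 6² = 49 + 36 = 85 ✓.
  Scale by k = 5: (5·7, 5·6) = (35, 30).
Step 4: Order so x ≤ y and verify: 30² + 35² = 900 + 1225 = 2125 = n. ✓

n = 2125 = 30² + 35² (one valid representation with x ≤ y).


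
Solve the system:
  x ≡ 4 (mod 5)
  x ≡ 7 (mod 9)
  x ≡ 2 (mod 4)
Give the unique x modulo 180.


Moduli 5, 9, 4 are pairwise coprime; by CRT there is a unique solution modulo M = 5 · 9 · 4 = 180.
Solve pairwise, accumulating the modulus:
  Start with x ≡ 4 (mod 5).
  Combine with x ≡ 7 (mod 9): since gcd(5, 9) = 1, we get a unique residue mod 45.
    Write x = 4 + 5·t and substitute into x ≡ 7 (mod 9): 5·t ≡ 7 − 4 = 3 (mod 9).
    The inverse of 5 mod 9 is 2 (since 5·2 = 10 = 1·9 + 1), so t ≡ 2·3 = 6 ≡ 6 (mod 9).
    Then x = 4 + 5·6 = 34, valid modulo lcm(5, 9) = 45: x ≡ 34 (mod 45).
  Combine with x ≡ 2 (mod 4): since gcd(45, 4) = 1, we get a unique residue mod 180.
    Write x = 34 + 45·t and substitute into x ≡ 2 (mod 4): 45·t ≡ 2 − 34 = -32 (mod 4).
    Reduce coefficients mod 4: 1·t ≡ 0 (mod 4).
    So t ≡ 0 (mod 4).
    Then x = 34 + 45·0 = 34, valid modulo lcm(45, 4) = 180: x ≡ 34 (mod 180).
Verify: 34 mod 5 = 4 ✓, 34 mod 9 = 7 ✓, 34 mod 4 = 2 ✓.

x ≡ 34 (mod 180).


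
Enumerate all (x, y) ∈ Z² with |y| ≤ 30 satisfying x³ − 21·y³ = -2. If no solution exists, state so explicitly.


The equation is x³ - 21y³ = -2. For fixed y, x³ = 21·y³ − 2, so a solution requires the RHS to be a perfect cube.
Strategy: iterate y from -30 to 30, compute RHS = 21·y³ − 2, and check whether it is a (positive or negative) perfect cube.
Check small values of y:
  y = 0: RHS = -2 is not a perfect cube.
  y = 1: RHS = 19 is not a perfect cube.
  y = -1: RHS = -23 is not a perfect cube.
  y = 2: RHS = 166 is not a perfect cube.
  y = -2: RHS = -170 is not a perfect cube.
  y = 3: RHS = 565 is not a perfect cube.
  y = -3: RHS = -569 is not a perfect cube.
Continuing the search up to |y| = 30 finds no solutions either.
No (x, y) in the scanned range satisfies the equation.

No integer solutions with |y| ≤ 30.


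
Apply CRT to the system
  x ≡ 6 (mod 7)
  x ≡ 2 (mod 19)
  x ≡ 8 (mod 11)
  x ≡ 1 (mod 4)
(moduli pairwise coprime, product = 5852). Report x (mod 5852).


Product of moduli M = 7 · 19 · 11 · 4 = 5852.
Merge one congruence at a time:
  Start: x ≡ 6 (mod 7).
  Combine with x ≡ 2 (mod 19); new modulus lcm = 133.
    Write x = 6 + 7·t and substitute into x ≡ 2 (mod 19): 7·t ≡ 2 − 6 = -4 (mod 19).
    Reduce coefficients mod 19: 7·t ≡ 15 (mod 19).
    The inverse of 7 mod 19 is 11 (since 7·11 = 77 = 4·19 + 1), so t ≡ 11·15 = 165 ≡ 13 (mod 19).
    Then x = 6 + 7·13 = 97, valid modulo lcm(7, 19) = 133: x ≡ 97 (mod 133).
  Combine with x ≡ 8 (mod 11); new modulus lcm = 1463.
    Write x = 97 + 133·t and substitute into x ≡ 8 (mod 11): 133·t ≡ 8 − 97 = -89 (mod 11).
    Reduce coefficients mod 11: 1·t ≡ 10 (mod 11).
    So t ≡ 10 (mod 11).
    Then x = 97 + 133·10 = 1427, valid modulo lcm(133, 11) = 1463: x ≡ 1427 (mod 1463).
  Combine with x ≡ 1 (mod 4); new modulus lcm = 5852.
    Write x = 1427 + 1463·t and substitute into x ≡ 1 (mod 4): 1463·t ≡ 1 − 1427 = -1426 (mod 4).
    Reduce coefficients mod 4: 3·t ≡ 2 (mod 4).
    The inverse of 3 mod 4 is 3 (since 3·3 = 9 = 2·4 + 1), so t ≡ 3·2 = 6 ≡ 2 (mod 4).
    Then x = 1427 + 1463·2 = 4353, valid modulo lcm(1463, 4) = 5852: x ≡ 4353 (mod 5852).
Verify against each original: 4353 mod 7 = 6, 4353 mod 19 = 2, 4353 mod 11 = 8, 4353 mod 4 = 1.

x ≡ 4353 (mod 5852).


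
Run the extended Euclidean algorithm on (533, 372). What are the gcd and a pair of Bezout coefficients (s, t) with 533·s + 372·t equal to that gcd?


Euclidean algorithm on (533, 372) — divide until remainder is 0:
  533 = 1 · 372 + 161
  372 = 2 · 161 + 50
  161 = 3 · 50 + 11
  50 = 4 · 11 + 6
  11 = 1 · 6 + 5
  6 = 1 · 5 + 1
  5 = 5 · 1 + 0
gcd(533, 372) = 1.
Track Bezout coefficients alongside the remainders: start with r₀ = 533 = a·1 + b·0 (s = 1, t = 0) and r₁ = 372 = a·0 + b·1 (s = 0, t = 1); each new remainder r_{k+1} = r_{k-1} − q_k·r_k inherits s_{k+1} = s_{k-1} − q_k·s_k, t_{k+1} = t_{k-1} − q_k·t_k, so r_k = a·s_k + b·t_k at every step:
  q = 1: r = 161, s = 1 − 1·0 = 1, t = 0 − 1·1 = -1  (check: 533·1 + 372·(-1) = 161)
  q = 2: r = 50, s = 0 − 2·1 = -2, t = 1 − 2·(-1) = 3  (check: 533·(-2) + 372·3 = 50)
  q = 3: r = 11, s = 1 − 3·(-2) = 7, t = -1 − 3·3 = -10  (check: 533·7 + 372·(-10) = 11)
  q = 4: r = 6, s = -2 − 4·7 = -30, t = 3 − 4·(-10) = 43  (check: 533·(-30) + 372·43 = 6)
  q = 1: r = 5, s = 7 − 1·(-30) = 37, t = -10 − 1·43 = -53  (check: 533·37 + 372·(-53) = 5)
  q = 1: r = 1, s = -30 − 1·37 = -67, t = 43 − 1·(-53) = 96  (check: 533·(-67) + 372·96 = 1)
The row with r = 1 (the gcd) gives the Bezout coefficients s = -67, t = 96.
Result: 533 · (-67) + 372 · (96) = 1.

gcd(533, 372) = 1; s = -67, t = 96 (check: 533·(-67) + 372·96 = 1).


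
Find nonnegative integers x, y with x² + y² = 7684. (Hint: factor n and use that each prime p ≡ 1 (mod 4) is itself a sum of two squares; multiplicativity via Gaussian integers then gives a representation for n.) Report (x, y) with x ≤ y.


Step 1: Factor n = 7684 = 2^2 · 17 · 113.
Step 2: Check the mod-4 condition on each prime factor: 2 = 2 (special); 17 ≡ 1 (mod 4), exponent 1; 113 ≡ 1 (mod 4), exponent 1.
All primes ≡ 3 (mod 4) appear to even exponent (or don't appear), so by the two-squares theorem n IS expressible as a sum of two squares.
Step 3: Build a representation. Group n = k² · m with k = 2 and m = 17 · 113 = 1921 (a product of primes ≡ 1 (mod 4)); a representation of m scales to one of n via (k·x)² + (k·y)² = k²(x² + y²). Each prime p ≡ 1 (mod 4) is itself a sum of two squares; find a² by testing p − a² for a perfect square:
  17: 17 − 1² = 16 = 4² ⇒ 17 = 1² + 4².
  113: 113 − 1² = 112, 113 − 2² = 109, 113 − 3² = 104, 113 − 4² = 97, 113 − 5² = 88, 113 − 6² = 77, 113 − 7² = 64 = 8² ⇒ 113 = 7² + 8².
  Combine using the Brahmagupta–Fibonacci identity (a² + b²)(c² + d²) = (ac − bd)² + (ad + bc)² = (ac + bd)² + (ad − bc)²:
  17 · 113 = 1921: from (1² + 4²)(7² + 8²), take (1·7 − 4·8, 1·8 + 4·7) = (7 − 32, 8 + 28) = (-25, 36); dropping signs (only squares matter) gives (25, 36); check 25² + 36² = 625 + 1296 = 1921 ✓.
  Scale by k = 2: (2·25, 2·36) = (50, 72).
Step 4: Order so x ≤ y and verify: 50² + 72² = 2500 + 5184 = 7684 = n. ✓

n = 7684 = 50² + 72² (one valid representation with x ≤ y).


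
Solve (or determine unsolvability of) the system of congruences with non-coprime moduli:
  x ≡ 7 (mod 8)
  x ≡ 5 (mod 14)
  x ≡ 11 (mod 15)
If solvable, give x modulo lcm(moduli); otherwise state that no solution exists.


Moduli 8, 14, 15 are not pairwise coprime, so CRT works modulo lcm(m_i) when all pairwise compatibility conditions hold.
Pairwise compatibility: gcd(m_i, m_j) must divide a_i - a_j for every pair.
Merge one congruence at a time:
  Start: x ≡ 7 (mod 8).
  Combine with x ≡ 5 (mod 14): gcd(8, 14) = 2; 5 - 7 = -2, which IS divisible by 2, so compatible.
    Write x = 7 + 8·t and substitute into x ≡ 5 (mod 14): 8·t ≡ 5 − 7 = -2 (mod 14).
    Divide the congruence (and modulus) by g = 2: 4·t ≡ -1 (mod 7).
    Reduce coefficients mod 7: 4·t ≡ 6 (mod 7).
    The inverse of 4 mod 7 is 2 (since 4·2 = 8 = 1·7 + 1), so t ≡ 2·6 = 12 ≡ 5 (mod 7).
    Then x = 7 + 8·5 = 47, valid modulo lcm(8, 14) = 56: x ≡ 47 (mod 56).
  Combine with x ≡ 11 (mod 15): gcd(56, 15) = 1; 11 - 47 = -36, which IS divisible by 1, so compatible.
    Write x = 47 + 56·t and substitute into x ≡ 11 (mod 15): 56·t ≡ 11 − 47 = -36 (mod 15).
    Reduce coefficients mod 15: 11·t ≡ 9 (mod 15).
    The inverse of 11 mod 15 is 11 (since 11·11 = 121 = 8·15 + 1), so t ≡ 11·9 = 99 ≡ 9 (mod 15).
    Then x = 47 + 56·9 = 551, valid modulo lcm(56, 15) = 840: x ≡ 551 (mod 840).
Verify: 551 mod 8 = 7, 551 mod 14 = 5, 551 mod 15 = 11.

x ≡ 551 (mod 840).


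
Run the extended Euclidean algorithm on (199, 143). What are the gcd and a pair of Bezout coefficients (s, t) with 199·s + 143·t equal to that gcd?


Euclidean algorithm on (199, 143) — divide until remainder is 0:
  199 = 1 · 143 + 56
  143 = 2 · 56 + 31
  56 = 1 · 31 + 25
  31 = 1 · 25 + 6
  25 = 4 · 6 + 1
  6 = 6 · 1 + 0
gcd(199, 143) = 1.
Track Bezout coefficients alongside the remainders: start with r₀ = 199 = a·1 + b·0 (s = 1, t = 0) and r₁ = 143 = a·0 + b·1 (s = 0, t = 1); each new remainder r_{k+1} = r_{k-1} − q_k·r_k inherits s_{k+1} = s_{k-1} − q_k·s_k, t_{k+1} = t_{k-1} − q_k·t_k, so r_k = a·s_k + b·t_k at every step:
  q = 1: r = 56, s = 1 − 1·0 = 1, t = 0 − 1·1 = -1  (check: 199·1 + 143·(-1) = 56)
  q = 2: r = 31, s = 0 − 2·1 = -2, t = 1 − 2·(-1) = 3  (check: 199·(-2) + 143·3 = 31)
  q = 1: r = 25, s = 1 − 1·(-2) = 3, t = -1 − 1·3 = -4  (check: 199·3 + 143·(-4) = 25)
  q = 1: r = 6, s = -2 − 1·3 = -5, t = 3 − 1·(-4) = 7  (check: 199·(-5) + 143·7 = 6)
  q = 4: r = 1, s = 3 − 4·(-5) = 23, t = -4 − 4·7 = -32  (check: 199·23 + 143·(-32) = 1)
The row with r = 1 (the gcd) gives the Bezout coefficients s = 23, t = -32.
Result: 199 · (23) + 143 · (-32) = 1.

gcd(199, 143) = 1; s = 23, t = -32 (check: 199·23 + 143·(-32) = 1).


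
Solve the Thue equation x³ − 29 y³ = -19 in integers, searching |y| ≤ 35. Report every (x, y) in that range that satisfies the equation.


The equation is x³ - 29y³ = -19. For fixed y, x³ = 29·y³ − 19, so a solution requires the RHS to be a perfect cube.
Strategy: iterate y from -35 to 35, compute RHS = 29·y³ − 19, and check whether it is a (positive or negative) perfect cube.
Check small values of y:
  y = 0: RHS = -19 is not a perfect cube.
  y = 1: RHS = 10 is not a perfect cube.
  y = -1: RHS = -48 is not a perfect cube.
  y = 2: RHS = 213 is not a perfect cube.
  y = -2: RHS = -251 is not a perfect cube.
  y = 3: RHS = 764 is not a perfect cube.
  y = -3: RHS = -802 is not a perfect cube.
Continuing the search up to |y| = 35 finds no solutions either.
No (x, y) in the scanned range satisfies the equation.

No integer solutions with |y| ≤ 35.


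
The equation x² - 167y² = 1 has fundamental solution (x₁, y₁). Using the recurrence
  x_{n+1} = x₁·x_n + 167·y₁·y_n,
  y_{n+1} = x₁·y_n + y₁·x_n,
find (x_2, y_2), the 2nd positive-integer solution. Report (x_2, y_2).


Step 1: Find the fundamental solution (x₁, y₁) of x² - 167y² = 1.
  Expand √167 as a continued fraction. a₀ = ⌊√167⌋ = 12; iterate m_{k+1} = d_k·a_k − m_k, d_{k+1} = (167 − m_{k+1}²)/d_k, a_{k+1} = ⌊(a₀ + m_{k+1})/d_{k+1}⌋ (starting m₀ = 0, d₀ = 1), with convergents p_k = a_k·p_{k-1} + p_{k-2}, q_k = a_k·q_{k-1} + q_{k-2} (p₋₁ = 1, q₋₁ = 0):
  k = 0: a₀ = 12; p₀/q₀ = 12/1; p₀² − 167·q₀² = 144 − 167 = -23.
  k = 1: m = 12, d = 23, a = ⌊(12 + 12)/23⌋ = 1; p/q = (1·12 + 1)/(1·1 + 0) = 13/1; p² − 167·q² = 169 − 167 = 2.
  k = 2: m = 11, d = 2, a = ⌊(12 + 11)/2⌋ = 11; p/q = (11·13 + 12)/(11·1 + 1) = 155/12; p² − 167·q² = 24025 − 24048 = -23.
  k = 3: m = 11, d = 23, a = ⌊(12 + 11)/23⌋ = 1; p/q = (1·155 + 13)/(1·12 + 1) = 168/13; p² − 167·q² = 28224 − 28223 = 1.
  The first convergent with p² − 167·q² = 1 gives the fundamental solution (x₁, y₁) = (168, 13).
Step 2: Apply the recurrence (x_{n+1}, y_{n+1}) = (x₁x_n + 167y₁y_n, x₁y_n + y₁x_n) repeatedly.
  From (x_1, y_1) = (168, 13): x_2 = 168·168 + 167·13·13 = 56447; y_2 = 168·13 + 13·168 = 4368.
Step 3: Verify x_2² - 167·y_2² = 3186263809 - 3186263808 = 1 (should be 1). ✓

(x_1, y_1) = (168, 13); (x_2, y_2) = (56447, 4368).


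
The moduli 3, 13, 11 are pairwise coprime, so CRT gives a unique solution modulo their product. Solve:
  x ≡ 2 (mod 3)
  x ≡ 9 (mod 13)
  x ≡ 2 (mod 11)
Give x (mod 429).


Moduli 3, 13, 11 are pairwise coprime; by CRT there is a unique solution modulo M = 3 · 13 · 11 = 429.
Solve pairwise, accumulating the modulus:
  Start with x ≡ 2 (mod 3).
  Combine with x ≡ 9 (mod 13): since gcd(3, 13) = 1, we get a unique residue mod 39.
    Write x = 2 + 3·t and substitute into x ≡ 9 (mod 13): 3·t ≡ 9 − 2 = 7 (mod 13).
    The inverse of 3 mod 13 is 9 (since 3·9 = 27 = 2·13 + 1), so t ≡ 9·7 = 63 ≡ 11 (mod 13).
    Then x = 2 + 3·11 = 35, valid modulo lcm(3, 13) = 39: x ≡ 35 (mod 39).
  Combine with x ≡ 2 (mod 11): since gcd(39, 11) = 1, we get a unique residue mod 429.
    Write x = 35 + 39·t and substitute into x ≡ 2 (mod 11): 39·t ≡ 2 − 35 = -33 (mod 11).
    Reduce coefficients mod 11: 6·t ≡ 0 (mod 11).
    The inverse of 6 mod 11 is 2 (since 6·2 = 12 = 1·11 + 1), so t ≡ 2·0 = 0 ≡ 0 (mod 11).
    Then x = 35 + 39·0 = 35, valid modulo lcm(39, 11) = 429: x ≡ 35 (mod 429).
Verify: 35 mod 3 = 2 ✓, 35 mod 13 = 9 ✓, 35 mod 11 = 2 ✓.

x ≡ 35 (mod 429).


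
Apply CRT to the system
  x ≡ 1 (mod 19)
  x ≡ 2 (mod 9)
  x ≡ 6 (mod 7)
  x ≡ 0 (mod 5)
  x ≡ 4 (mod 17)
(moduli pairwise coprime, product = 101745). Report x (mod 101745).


Product of moduli M = 19 · 9 · 7 · 5 · 17 = 101745.
Merge one congruence at a time:
  Start: x ≡ 1 (mod 19).
  Combine with x ≡ 2 (mod 9); new modulus lcm = 171.
    Write x = 1 + 19·t and substitute into x ≡ 2 (mod 9): 19·t ≡ 2 − 1 = 1 (mod 9).
    Reduce coefficients mod 9: 1·t ≡ 1 (mod 9).
    So t ≡ 1 (mod 9).
    Then x = 1 + 19·1 = 20, valid modulo lcm(19, 9) = 171: x ≡ 20 (mod 171).
  Combine with x ≡ 6 (mod 7); new modulus lcm = 1197.
    Write x = 20 + 171·t and substitute into x ≡ 6 (mod 7): 171·t ≡ 6 − 20 = -14 (mod 7).
    Reduce coefficients mod 7: 3·t ≡ 0 (mod 7).
    The inverse of 3 mod 7 is 5 (since 3·5 = 15 = 2·7 + 1), so t ≡ 5·0 = 0 ≡ 0 (mod 7).
    Then x = 20 + 171·0 = 20, valid modulo lcm(171, 7) = 1197: x ≡ 20 (mod 1197).
  Combine with x ≡ 0 (mod 5); new modulus lcm = 5985.
    Write x = 20 + 1197·t and substitute into x ≡ 0 (mod 5): 1197·t ≡ 0 − 20 = -20 (mod 5).
    Reduce coefficients mod 5: 2·t ≡ 0 (mod 5).
    The inverse of 2 mod 5 is 3 (since 2·3 = 6 = 1·5 + 1), so t ≡ 3·0 = 0 ≡ 0 (mod 5).
    Then x = 20 + 1197·0 = 20, valid modulo lcm(1197, 5) = 5985: x ≡ 20 (mod 5985).
  Combine with x ≡ 4 (mod 17); new modulus lcm = 101745.
    Write x = 20 + 5985·t and substitute into x ≡ 4 (mod 17): 5985·t ≡ 4 − 20 = -16 (mod 17).
    Reduce coefficients mod 17: 1·t ≡ 1 (mod 17).
    So t ≡ 1 (mod 17).
    Then x = 20 + 5985·1 = 6005, valid modulo lcm(5985, 17) = 101745: x ≡ 6005 (mod 101745).
Verify against each original: 6005 mod 19 = 1, 6005 mod 9 = 2, 6005 mod 7 = 6, 6005 mod 5 = 0, 6005 mod 17 = 4.

x ≡ 6005 (mod 101745).


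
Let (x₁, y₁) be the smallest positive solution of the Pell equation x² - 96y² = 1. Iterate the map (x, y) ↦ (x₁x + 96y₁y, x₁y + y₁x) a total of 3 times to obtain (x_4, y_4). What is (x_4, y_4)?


Step 1: Find the fundamental solution (x₁, y₁) of x² - 96y² = 1.
  Expand √96 as a continued fraction. a₀ = ⌊√96⌋ = 9; iterate m_{k+1} = d_k·a_k − m_k, d_{k+1} = (96 − m_{k+1}²)/d_k, a_{k+1} = ⌊(a₀ + m_{k+1})/d_{k+1}⌋ (starting m₀ = 0, d₀ = 1), with convergents p_k = a_k·p_{k-1} + p_{k-2}, q_k = a_k·q_{k-1} + q_{k-2} (p₋₁ = 1, q₋₁ = 0):
  k = 0: a₀ = 9; p₀/q₀ = 9/1; p₀² − 96·q₀² = 81 − 96 = -15.
  k = 1: m = 9, d = 15, a = ⌊(9 + 9)/15⌋ = 1; p/q = (1·9 + 1)/(1·1 + 0) = 10/1; p² − 96·q² = 100 − 96 = 4.
  k = 2: m = 6, d = 4, a = ⌊(9 + 6)/4⌋ = 3; p/q = (3·10 + 9)/(3·1 + 1) = 39/4; p² − 96·q² = 1521 − 1536 = -15.
  k = 3: m = 6, d = 15, a = ⌊(9 + 6)/15⌋ = 1; p/q = (1·39 + 10)/(1·4 + 1) = 49/5; p² − 96·q² = 2401 − 2400 = 1.
  The first convergent with p² − 96·q² = 1 gives the fundamental solution (x₁, y₁) = (49, 5).
Step 2: Apply the recurrence (x_{n+1}, y_{n+1}) = (x₁x_n + 96y₁y_n, x₁y_n + y₁x_n) repeatedly.
  From (x_1, y_1) = (49, 5): x_2 = 49·49 + 96·5·5 = 4801; y_2 = 49·5 + 5·49 = 490.
  From (x_2, y_2) = (4801, 490): x_3 = 49·4801 + 96·5·490 = 470449; y_3 = 49·490 + 5·4801 = 48015.
  From (x_3, y_3) = (470449, 48015): x_4 = 49·470449 + 96·5·48015 = 46099201; y_4 = 49·48015 + 5·470449 = 4704980.
Step 3: Verify x_4² - 96·y_4² = 2125136332838401 - 2125136332838400 = 1 (should be 1). ✓

(x_1, y_1) = (49, 5); (x_4, y_4) = (46099201, 4704980).
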